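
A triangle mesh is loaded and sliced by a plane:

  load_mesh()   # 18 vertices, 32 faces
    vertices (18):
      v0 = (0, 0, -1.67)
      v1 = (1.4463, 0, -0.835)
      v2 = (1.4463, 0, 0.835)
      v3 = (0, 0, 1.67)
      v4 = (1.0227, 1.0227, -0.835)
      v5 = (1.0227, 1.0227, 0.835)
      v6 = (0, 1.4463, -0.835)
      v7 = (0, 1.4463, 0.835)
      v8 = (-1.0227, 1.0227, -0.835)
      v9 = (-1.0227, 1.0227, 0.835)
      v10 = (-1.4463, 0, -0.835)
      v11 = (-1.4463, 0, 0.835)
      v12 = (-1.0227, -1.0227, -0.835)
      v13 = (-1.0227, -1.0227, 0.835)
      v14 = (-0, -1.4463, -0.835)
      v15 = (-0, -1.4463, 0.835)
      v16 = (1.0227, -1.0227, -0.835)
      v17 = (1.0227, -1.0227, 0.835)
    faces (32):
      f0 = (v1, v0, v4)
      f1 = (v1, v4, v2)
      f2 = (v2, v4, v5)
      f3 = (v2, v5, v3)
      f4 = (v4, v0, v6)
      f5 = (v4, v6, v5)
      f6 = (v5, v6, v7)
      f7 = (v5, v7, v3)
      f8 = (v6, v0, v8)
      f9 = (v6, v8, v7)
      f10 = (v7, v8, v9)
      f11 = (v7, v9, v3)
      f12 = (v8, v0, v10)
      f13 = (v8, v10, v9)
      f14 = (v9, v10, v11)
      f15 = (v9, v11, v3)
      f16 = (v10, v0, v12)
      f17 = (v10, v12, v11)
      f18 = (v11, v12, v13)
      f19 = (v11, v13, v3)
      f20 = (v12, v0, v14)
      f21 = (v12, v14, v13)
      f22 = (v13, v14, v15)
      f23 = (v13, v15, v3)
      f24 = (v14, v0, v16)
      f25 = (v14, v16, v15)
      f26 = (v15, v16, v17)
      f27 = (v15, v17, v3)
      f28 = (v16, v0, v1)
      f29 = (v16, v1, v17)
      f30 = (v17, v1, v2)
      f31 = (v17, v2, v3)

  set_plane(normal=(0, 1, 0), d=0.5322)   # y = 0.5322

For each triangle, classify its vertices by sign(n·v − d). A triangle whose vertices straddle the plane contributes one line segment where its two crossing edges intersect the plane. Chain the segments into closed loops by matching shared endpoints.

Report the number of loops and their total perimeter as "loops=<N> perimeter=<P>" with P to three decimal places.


loops=1 perimeter=8.733

Straddling triangles (12 of 32):
  (v1,v0,v4) [--+] → (0.5322, 0.5322, -1.23548)–(1.22586, 0.5322, -0.835)  len=0.8010
  (v1,v4,v2) [-+-] → (1.22586, 0.5322, -0.835)–(1.22586, 0.5322, -0.0340466)  len=0.8010
  (v2,v4,v5) [-++] → (1.22586, 0.5322, -0.0340466)–(1.22586, 0.5322, 0.835)  len=0.8690
  (v2,v5,v3) [-+-] → (1.22586, 0.5322, 0.835)–(0.5322, 0.5322, 1.23548)  len=0.8010
  (v4,v0,v6) [+-+] → (0.5322, 0.5322, -1.23548)–(0, 0.5322, -1.36274)  len=0.5472
  (v5,v7,v3) [++-] → (0, 0.5322, 1.36274)–(0.5322, 0.5322, 1.23548)  len=0.5472
  (v6,v0,v8) [+-+] → (0, 0.5322, -1.36274)–(-0.5322, 0.5322, -1.23548)  len=0.5472
  (v7,v9,v3) [++-] → (-0.5322, 0.5322, 1.23548)–(0, 0.5322, 1.36274)  len=0.5472
  (v8,v0,v10) [+--] → (-0.5322, 0.5322, -1.23548)–(-1.22586, 0.5322, -0.835)  len=0.8010
  (v8,v10,v9) [+-+] → (-1.22586, 0.5322, -0.835)–(-1.22586, 0.5322, 0.0340466)  len=0.8690
  (v9,v10,v11) [+--] → (-1.22586, 0.5322, 0.0340466)–(-1.22586, 0.5322, 0.835)  len=0.8010
  (v9,v11,v3) [+--] → (-1.22586, 0.5322, 0.835)–(-0.5322, 0.5322, 1.23548)  len=0.8010

Chained into 1 loop(s):
  loop 1: 12 segments, perimeter = 8.7327
Total perimeter = 8.733


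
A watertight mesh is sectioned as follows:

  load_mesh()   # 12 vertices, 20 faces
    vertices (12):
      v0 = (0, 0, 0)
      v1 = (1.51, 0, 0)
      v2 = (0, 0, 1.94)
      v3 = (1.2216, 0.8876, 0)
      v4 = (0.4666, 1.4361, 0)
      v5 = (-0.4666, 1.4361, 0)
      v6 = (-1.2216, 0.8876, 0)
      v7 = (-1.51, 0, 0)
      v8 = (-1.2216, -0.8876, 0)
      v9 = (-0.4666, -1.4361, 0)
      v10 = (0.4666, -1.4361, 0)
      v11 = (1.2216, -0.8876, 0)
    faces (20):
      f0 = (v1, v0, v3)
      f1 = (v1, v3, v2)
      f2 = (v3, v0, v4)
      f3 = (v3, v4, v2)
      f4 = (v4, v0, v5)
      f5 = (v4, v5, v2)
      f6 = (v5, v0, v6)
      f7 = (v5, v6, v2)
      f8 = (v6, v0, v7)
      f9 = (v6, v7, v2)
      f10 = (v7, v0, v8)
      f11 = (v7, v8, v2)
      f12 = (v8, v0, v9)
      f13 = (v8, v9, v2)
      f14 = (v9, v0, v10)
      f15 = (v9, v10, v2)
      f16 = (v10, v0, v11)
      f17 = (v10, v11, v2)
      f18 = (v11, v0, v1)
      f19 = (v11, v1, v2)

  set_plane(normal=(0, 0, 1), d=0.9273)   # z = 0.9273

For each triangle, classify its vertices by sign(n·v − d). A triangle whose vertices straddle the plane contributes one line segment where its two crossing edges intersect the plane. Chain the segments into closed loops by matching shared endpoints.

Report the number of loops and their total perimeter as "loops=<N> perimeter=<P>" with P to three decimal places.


Straddling triangles (10 of 20):
  (v1,v3,v2) [--+] → (0.637688, 0.463336, 0.9273)–(0.788236, 0, 0.9273)  len=0.4872
  (v3,v4,v2) [--+] → (0.24357, 0.749659, 0.9273)–(0.637688, 0.463336, 0.9273)  len=0.4871
  (v4,v5,v2) [--+] → (-0.24357, 0.749659, 0.9273)–(0.24357, 0.749659, 0.9273)  len=0.4871
  (v5,v6,v2) [--+] → (-0.637688, 0.463336, 0.9273)–(-0.24357, 0.749659, 0.9273)  len=0.4871
  (v6,v7,v2) [--+] → (-0.788236, 0, 0.9273)–(-0.637688, 0.463336, 0.9273)  len=0.4872
  (v7,v8,v2) [--+] → (-0.637688, -0.463336, 0.9273)–(-0.788236, 0, 0.9273)  len=0.4872
  (v8,v9,v2) [--+] → (-0.24357, -0.749659, 0.9273)–(-0.637688, -0.463336, 0.9273)  len=0.4871
  (v9,v10,v2) [--+] → (0.24357, -0.749659, 0.9273)–(-0.24357, -0.749659, 0.9273)  len=0.4871
  (v10,v11,v2) [--+] → (0.637688, -0.463336, 0.9273)–(0.24357, -0.749659, 0.9273)  len=0.4871
  (v11,v1,v2) [--+] → (0.788236, 0, 0.9273)–(0.637688, -0.463336, 0.9273)  len=0.4872

Chained into 1 loop(s):
  loop 1: 10 segments, perimeter = 4.8716
Total perimeter = 4.872

loops=1 perimeter=4.872


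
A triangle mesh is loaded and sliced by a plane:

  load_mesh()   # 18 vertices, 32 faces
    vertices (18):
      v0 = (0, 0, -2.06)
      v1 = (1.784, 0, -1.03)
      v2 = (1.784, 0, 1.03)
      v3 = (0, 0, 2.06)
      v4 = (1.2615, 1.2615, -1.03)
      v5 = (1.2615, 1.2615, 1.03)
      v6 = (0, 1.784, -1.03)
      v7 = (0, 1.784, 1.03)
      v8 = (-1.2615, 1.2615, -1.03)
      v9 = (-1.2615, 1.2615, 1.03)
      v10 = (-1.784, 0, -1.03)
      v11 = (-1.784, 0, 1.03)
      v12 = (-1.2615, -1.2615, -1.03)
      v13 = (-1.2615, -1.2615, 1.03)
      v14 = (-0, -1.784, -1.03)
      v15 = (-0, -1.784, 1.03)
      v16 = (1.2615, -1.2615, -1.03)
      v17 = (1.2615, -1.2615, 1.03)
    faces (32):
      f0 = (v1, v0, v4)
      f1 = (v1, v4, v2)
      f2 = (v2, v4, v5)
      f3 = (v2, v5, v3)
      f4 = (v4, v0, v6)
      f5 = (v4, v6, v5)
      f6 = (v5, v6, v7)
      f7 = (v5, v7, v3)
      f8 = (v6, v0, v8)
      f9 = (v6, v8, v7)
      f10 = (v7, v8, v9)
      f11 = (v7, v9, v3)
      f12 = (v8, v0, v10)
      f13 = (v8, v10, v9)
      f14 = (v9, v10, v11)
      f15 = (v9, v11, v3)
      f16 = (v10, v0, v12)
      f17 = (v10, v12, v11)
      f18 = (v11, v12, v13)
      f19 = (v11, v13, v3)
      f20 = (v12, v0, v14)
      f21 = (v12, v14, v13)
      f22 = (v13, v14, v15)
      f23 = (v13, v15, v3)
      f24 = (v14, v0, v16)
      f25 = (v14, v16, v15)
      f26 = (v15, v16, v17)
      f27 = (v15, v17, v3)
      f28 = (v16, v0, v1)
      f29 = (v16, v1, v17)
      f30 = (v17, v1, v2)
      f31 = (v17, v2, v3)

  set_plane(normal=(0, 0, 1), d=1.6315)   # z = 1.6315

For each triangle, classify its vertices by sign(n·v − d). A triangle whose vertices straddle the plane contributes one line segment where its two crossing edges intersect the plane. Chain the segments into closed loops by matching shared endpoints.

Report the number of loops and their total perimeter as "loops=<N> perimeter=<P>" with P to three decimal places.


Straddling triangles (8 of 32):
  (v2,v5,v3) [--+] → (0.524808, 0.524808, 1.6315)–(0.742179, 0, 1.6315)  len=0.5680
  (v5,v7,v3) [--+] → (0, 0.742179, 1.6315)–(0.524808, 0.524808, 1.6315)  len=0.5680
  (v7,v9,v3) [--+] → (-0.524808, 0.524808, 1.6315)–(0, 0.742179, 1.6315)  len=0.5680
  (v9,v11,v3) [--+] → (-0.742179, 0, 1.6315)–(-0.524808, 0.524808, 1.6315)  len=0.5680
  (v11,v13,v3) [--+] → (-0.524808, -0.524808, 1.6315)–(-0.742179, 0, 1.6315)  len=0.5680
  (v13,v15,v3) [--+] → (0, -0.742179, 1.6315)–(-0.524808, -0.524808, 1.6315)  len=0.5680
  (v15,v17,v3) [--+] → (0.524808, -0.524808, 1.6315)–(0, -0.742179, 1.6315)  len=0.5680
  (v17,v2,v3) [--+] → (0.742179, 0, 1.6315)–(0.524808, -0.524808, 1.6315)  len=0.5680

Chained into 1 loop(s):
  loop 1: 8 segments, perimeter = 4.5444
Total perimeter = 4.544

loops=1 perimeter=4.544


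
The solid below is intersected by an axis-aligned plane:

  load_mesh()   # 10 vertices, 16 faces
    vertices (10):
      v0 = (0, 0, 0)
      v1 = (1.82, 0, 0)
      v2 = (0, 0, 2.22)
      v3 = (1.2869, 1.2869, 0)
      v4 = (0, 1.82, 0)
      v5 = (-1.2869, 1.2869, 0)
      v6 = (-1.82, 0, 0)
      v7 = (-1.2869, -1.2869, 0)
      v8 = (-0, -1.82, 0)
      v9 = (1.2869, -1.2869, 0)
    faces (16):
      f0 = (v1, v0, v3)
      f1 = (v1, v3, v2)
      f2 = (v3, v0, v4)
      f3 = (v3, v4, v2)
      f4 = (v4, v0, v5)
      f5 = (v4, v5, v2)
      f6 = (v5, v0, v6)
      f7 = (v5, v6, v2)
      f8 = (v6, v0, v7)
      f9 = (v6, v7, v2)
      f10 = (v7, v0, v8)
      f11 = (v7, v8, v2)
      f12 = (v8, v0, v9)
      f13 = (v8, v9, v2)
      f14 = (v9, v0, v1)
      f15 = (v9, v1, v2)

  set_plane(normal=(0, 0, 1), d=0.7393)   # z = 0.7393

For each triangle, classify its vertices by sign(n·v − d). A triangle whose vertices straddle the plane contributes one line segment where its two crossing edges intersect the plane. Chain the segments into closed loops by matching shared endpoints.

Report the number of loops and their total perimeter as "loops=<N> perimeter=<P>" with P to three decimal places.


Straddling triangles (8 of 16):
  (v1,v3,v2) [--+] → (0.858339, 0.858339, 0.7393)–(1.21391, 0, 0.7393)  len=0.9291
  (v3,v4,v2) [--+] → (0, 1.21391, 0.7393)–(0.858339, 0.858339, 0.7393)  len=0.9291
  (v4,v5,v2) [--+] → (-0.858339, 0.858339, 0.7393)–(0, 1.21391, 0.7393)  len=0.9291
  (v5,v6,v2) [--+] → (-1.21391, 0, 0.7393)–(-0.858339, 0.858339, 0.7393)  len=0.9291
  (v6,v7,v2) [--+] → (-0.858339, -0.858339, 0.7393)–(-1.21391, 0, 0.7393)  len=0.9291
  (v7,v8,v2) [--+] → (0, -1.21391, 0.7393)–(-0.858339, -0.858339, 0.7393)  len=0.9291
  (v8,v9,v2) [--+] → (0.858339, -0.858339, 0.7393)–(0, -1.21391, 0.7393)  len=0.9291
  (v9,v1,v2) [--+] → (1.21391, 0, 0.7393)–(0.858339, -0.858339, 0.7393)  len=0.9291

Chained into 1 loop(s):
  loop 1: 8 segments, perimeter = 7.4326
Total perimeter = 7.433

loops=1 perimeter=7.433


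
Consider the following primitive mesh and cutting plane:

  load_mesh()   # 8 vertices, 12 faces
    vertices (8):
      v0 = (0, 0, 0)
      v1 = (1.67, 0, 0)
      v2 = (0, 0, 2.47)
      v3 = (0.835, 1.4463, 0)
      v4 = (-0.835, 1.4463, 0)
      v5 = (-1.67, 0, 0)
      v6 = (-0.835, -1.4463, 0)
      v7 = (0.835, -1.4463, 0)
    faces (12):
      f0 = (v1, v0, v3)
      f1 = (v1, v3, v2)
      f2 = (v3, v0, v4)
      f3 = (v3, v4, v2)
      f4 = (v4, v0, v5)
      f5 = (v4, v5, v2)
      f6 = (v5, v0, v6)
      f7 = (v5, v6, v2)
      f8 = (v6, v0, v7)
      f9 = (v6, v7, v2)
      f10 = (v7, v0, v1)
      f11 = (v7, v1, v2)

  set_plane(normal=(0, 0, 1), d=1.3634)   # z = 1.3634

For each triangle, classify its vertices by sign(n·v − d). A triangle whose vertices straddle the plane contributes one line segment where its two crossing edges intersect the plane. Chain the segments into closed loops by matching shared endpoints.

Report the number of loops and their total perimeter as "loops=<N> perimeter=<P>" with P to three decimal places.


loops=1 perimeter=4.489

Straddling triangles (6 of 12):
  (v1,v3,v2) [--+] → (0.374094, 0.647966, 1.3634)–(0.748187, 0, 1.3634)  len=0.7482
  (v3,v4,v2) [--+] → (-0.374094, 0.647966, 1.3634)–(0.374094, 0.647966, 1.3634)  len=0.7482
  (v4,v5,v2) [--+] → (-0.748187, 0, 1.3634)–(-0.374094, 0.647966, 1.3634)  len=0.7482
  (v5,v6,v2) [--+] → (-0.374094, -0.647966, 1.3634)–(-0.748187, 0, 1.3634)  len=0.7482
  (v6,v7,v2) [--+] → (0.374094, -0.647966, 1.3634)–(-0.374094, -0.647966, 1.3634)  len=0.7482
  (v7,v1,v2) [--+] → (0.748187, 0, 1.3634)–(0.374094, -0.647966, 1.3634)  len=0.7482

Chained into 1 loop(s):
  loop 1: 6 segments, perimeter = 4.4892
Total perimeter = 4.489


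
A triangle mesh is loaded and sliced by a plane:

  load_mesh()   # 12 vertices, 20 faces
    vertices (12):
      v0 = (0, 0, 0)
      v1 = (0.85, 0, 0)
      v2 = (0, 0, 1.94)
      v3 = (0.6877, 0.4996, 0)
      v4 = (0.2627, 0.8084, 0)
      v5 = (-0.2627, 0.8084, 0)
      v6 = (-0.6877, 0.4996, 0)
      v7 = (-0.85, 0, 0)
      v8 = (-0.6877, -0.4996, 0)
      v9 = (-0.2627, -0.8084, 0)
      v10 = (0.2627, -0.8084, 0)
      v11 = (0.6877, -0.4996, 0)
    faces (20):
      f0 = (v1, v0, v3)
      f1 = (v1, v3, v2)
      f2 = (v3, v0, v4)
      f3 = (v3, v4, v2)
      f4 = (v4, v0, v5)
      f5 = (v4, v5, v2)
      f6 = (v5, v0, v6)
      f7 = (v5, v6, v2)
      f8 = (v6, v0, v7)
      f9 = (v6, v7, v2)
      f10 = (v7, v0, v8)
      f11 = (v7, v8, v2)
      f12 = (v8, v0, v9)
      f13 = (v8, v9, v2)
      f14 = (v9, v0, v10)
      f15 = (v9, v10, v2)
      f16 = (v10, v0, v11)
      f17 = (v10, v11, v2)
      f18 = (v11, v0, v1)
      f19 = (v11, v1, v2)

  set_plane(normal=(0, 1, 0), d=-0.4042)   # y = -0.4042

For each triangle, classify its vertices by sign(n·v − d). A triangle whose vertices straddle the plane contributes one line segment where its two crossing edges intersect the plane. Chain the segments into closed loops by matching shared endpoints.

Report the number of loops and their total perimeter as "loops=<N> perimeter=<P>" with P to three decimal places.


loops=1 perimeter=3.979

Straddling triangles (10 of 20):
  (v7,v0,v8) [++-] → (-0.556382, -0.4042, 0)–(-0.718692, -0.4042, 0)  len=0.1623
  (v7,v8,v2) [+-+] → (-0.718692, -0.4042, 0)–(-0.556382, -0.4042, 0.370448)  len=0.4044
  (v8,v0,v9) [-+-] → (-0.556382, -0.4042, 0)–(-0.13135, -0.4042, 0)  len=0.4250
  (v8,v9,v2) [--+] → (-0.13135, -0.4042, 0.97)–(-0.556382, -0.4042, 0.370448)  len=0.7349
  (v9,v0,v10) [-+-] → (-0.13135, -0.4042, 0)–(0.13135, -0.4042, 0)  len=0.2627
  (v9,v10,v2) [--+] → (0.13135, -0.4042, 0.97)–(-0.13135, -0.4042, 0.97)  len=0.2627
  (v10,v0,v11) [-+-] → (0.13135, -0.4042, 0)–(0.556382, -0.4042, 0)  len=0.4250
  (v10,v11,v2) [--+] → (0.556382, -0.4042, 0.370448)–(0.13135, -0.4042, 0.97)  len=0.7349
  (v11,v0,v1) [-++] → (0.556382, -0.4042, 0)–(0.718692, -0.4042, 0)  len=0.1623
  (v11,v1,v2) [-++] → (0.718692, -0.4042, 0)–(0.556382, -0.4042, 0.370448)  len=0.4044

Chained into 1 loop(s):
  loop 1: 10 segments, perimeter = 3.9788
Total perimeter = 3.979


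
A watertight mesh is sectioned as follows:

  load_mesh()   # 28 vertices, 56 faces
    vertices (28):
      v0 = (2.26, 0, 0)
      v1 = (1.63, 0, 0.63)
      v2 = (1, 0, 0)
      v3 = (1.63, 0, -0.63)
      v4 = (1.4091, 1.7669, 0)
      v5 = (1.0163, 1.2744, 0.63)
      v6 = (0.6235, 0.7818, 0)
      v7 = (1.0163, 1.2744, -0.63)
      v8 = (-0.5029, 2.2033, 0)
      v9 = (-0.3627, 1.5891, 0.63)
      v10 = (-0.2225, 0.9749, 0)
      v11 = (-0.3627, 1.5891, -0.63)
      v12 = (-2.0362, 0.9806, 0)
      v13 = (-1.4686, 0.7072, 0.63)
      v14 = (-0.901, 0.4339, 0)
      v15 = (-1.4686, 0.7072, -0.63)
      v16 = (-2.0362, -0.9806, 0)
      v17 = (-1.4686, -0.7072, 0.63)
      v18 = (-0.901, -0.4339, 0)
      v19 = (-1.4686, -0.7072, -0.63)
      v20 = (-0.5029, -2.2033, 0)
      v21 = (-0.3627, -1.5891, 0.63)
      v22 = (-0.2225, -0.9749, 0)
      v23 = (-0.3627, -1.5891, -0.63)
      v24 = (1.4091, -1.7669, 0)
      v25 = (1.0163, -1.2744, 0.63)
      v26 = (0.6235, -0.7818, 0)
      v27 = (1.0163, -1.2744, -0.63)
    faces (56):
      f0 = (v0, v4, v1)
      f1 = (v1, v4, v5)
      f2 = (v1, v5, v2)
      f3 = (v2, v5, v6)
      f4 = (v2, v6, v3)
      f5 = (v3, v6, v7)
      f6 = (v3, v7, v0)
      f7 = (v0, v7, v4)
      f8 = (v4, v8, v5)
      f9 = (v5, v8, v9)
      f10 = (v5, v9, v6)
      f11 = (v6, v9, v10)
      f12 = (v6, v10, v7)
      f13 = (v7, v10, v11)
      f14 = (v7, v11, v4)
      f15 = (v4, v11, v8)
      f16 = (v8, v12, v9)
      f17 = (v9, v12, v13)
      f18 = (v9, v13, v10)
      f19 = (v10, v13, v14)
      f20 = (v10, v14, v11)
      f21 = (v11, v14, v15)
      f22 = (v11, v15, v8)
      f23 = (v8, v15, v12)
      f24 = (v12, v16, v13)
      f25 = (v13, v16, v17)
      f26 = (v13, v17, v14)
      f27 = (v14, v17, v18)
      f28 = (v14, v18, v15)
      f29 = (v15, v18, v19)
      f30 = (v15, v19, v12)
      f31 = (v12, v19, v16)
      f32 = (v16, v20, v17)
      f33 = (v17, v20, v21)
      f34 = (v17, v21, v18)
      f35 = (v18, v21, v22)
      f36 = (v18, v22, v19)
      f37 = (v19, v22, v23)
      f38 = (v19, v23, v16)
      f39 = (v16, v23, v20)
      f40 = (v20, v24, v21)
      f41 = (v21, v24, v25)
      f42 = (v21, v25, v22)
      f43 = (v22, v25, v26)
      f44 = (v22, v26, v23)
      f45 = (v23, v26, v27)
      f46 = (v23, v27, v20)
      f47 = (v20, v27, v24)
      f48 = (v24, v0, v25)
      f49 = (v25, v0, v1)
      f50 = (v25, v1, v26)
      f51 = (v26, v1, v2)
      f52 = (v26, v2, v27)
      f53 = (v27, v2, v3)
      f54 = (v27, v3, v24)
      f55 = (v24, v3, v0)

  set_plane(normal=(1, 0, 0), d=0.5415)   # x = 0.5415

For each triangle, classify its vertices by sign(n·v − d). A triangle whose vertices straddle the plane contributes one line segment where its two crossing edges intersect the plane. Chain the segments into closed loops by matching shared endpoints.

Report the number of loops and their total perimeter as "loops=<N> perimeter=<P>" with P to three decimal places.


loops=2 perimeter=6.863

Straddling triangles (16 of 56):
  (v4,v8,v5) [+-+] → (0.5415, 1.96492, 0)–(0.5415, 1.56471, 0.433104)  len=0.5897
  (v5,v8,v9) [+--] → (0.5415, 1.56471, 0.433104)–(0.5415, 1.38275, 0.63)  len=0.2681
  (v5,v9,v6) [+-+] → (0.5415, 1.38275, 0.63)–(0.5415, 0.848925, 0.0523829)  len=0.7865
  (v6,v9,v10) [+--] → (0.5415, 0.848925, 0.0523829)–(0.5415, 0.800517, 0)  len=0.0713
  (v6,v10,v7) [+-+] → (0.5415, 0.800517, 0)–(0.5415, 1.15961, -0.388537)  len=0.5291
  (v7,v10,v11) [+--] → (0.5415, 1.15961, -0.388537)–(0.5415, 1.38275, -0.63)  len=0.3288
  (v7,v11,v4) [+-+] → (0.5415, 1.38275, -0.63)–(0.5415, 1.67984, -0.308493)  len=0.4377
  (v4,v11,v8) [+--] → (0.5415, 1.67984, -0.308493)–(0.5415, 1.96492, 0)  len=0.4201
  (v20,v24,v21) [-+-] → (0.5415, -1.96492, 0)–(0.5415, -1.67984, 0.308493)  len=0.4201
  (v21,v24,v25) [-++] → (0.5415, -1.67984, 0.308493)–(0.5415, -1.38275, 0.63)  len=0.4377
  (v21,v25,v22) [-+-] → (0.5415, -1.38275, 0.63)–(0.5415, -1.15961, 0.388537)  len=0.3288
  (v22,v25,v26) [-++] → (0.5415, -1.15961, 0.388537)–(0.5415, -0.800517, 0)  len=0.5291
  (v22,v26,v23) [-+-] → (0.5415, -0.800517, 0)–(0.5415, -0.848925, -0.0523829)  len=0.0713
  (v23,v26,v27) [-++] → (0.5415, -0.848925, -0.0523829)–(0.5415, -1.38275, -0.63)  len=0.7865
  (v23,v27,v20) [-+-] → (0.5415, -1.38275, -0.63)–(0.5415, -1.56471, -0.433104)  len=0.2681
  (v20,v27,v24) [-++] → (0.5415, -1.56471, -0.433104)–(0.5415, -1.96492, 0)  len=0.5897

Chained into 2 loop(s):
  loop 1: 8 segments, perimeter = 3.4313
  loop 2: 8 segments, perimeter = 3.4313
Total perimeter = 6.863


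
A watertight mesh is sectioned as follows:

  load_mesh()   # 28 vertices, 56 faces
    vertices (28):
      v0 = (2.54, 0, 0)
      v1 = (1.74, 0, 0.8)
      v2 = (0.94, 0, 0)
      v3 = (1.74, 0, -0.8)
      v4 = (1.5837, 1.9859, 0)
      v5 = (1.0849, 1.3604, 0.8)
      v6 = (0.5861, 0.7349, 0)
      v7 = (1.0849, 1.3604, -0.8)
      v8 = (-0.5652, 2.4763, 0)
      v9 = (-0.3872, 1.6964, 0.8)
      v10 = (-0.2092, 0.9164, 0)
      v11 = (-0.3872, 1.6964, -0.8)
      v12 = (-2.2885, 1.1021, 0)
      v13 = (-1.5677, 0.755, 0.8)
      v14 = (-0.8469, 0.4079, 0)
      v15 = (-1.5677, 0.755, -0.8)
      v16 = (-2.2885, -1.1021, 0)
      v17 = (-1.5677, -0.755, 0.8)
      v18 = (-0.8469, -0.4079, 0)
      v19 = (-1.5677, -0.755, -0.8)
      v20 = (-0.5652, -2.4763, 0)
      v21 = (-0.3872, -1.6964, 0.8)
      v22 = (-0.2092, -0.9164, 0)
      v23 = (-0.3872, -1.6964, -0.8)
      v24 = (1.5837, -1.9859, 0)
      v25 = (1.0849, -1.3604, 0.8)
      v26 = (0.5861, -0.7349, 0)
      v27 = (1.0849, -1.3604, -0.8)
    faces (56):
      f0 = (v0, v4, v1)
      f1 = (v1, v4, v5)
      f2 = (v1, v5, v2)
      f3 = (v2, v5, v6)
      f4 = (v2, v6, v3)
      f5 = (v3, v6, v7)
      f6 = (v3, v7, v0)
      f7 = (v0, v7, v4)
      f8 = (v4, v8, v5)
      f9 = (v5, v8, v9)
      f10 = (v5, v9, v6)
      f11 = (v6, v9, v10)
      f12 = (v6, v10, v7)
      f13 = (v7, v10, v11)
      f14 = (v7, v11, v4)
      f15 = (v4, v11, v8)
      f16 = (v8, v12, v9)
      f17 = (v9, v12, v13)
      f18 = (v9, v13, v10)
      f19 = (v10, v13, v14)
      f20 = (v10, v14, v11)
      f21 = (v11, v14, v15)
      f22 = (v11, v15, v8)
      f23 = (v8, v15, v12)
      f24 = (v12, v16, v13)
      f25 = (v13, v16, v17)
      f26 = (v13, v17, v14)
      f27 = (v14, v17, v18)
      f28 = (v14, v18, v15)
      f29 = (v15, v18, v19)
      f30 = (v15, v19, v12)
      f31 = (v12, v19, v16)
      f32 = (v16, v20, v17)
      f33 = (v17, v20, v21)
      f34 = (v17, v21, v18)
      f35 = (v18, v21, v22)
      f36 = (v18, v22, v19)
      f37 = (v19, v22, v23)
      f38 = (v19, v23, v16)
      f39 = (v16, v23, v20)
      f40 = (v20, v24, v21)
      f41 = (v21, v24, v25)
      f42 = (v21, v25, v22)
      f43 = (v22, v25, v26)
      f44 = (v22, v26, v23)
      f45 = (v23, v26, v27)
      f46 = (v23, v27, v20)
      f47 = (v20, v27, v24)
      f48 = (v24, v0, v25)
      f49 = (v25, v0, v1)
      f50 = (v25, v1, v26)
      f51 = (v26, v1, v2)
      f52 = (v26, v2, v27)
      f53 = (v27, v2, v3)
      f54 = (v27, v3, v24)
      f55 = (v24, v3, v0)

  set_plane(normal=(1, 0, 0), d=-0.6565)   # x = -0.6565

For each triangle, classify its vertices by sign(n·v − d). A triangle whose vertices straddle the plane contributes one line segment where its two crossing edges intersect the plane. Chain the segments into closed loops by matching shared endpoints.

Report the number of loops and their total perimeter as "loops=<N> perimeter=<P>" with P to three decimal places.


Straddling triangles (16 of 56):
  (v8,v12,v9) [+-+] → (-0.6565, 2.4035, 0)–(-0.6565, 1.61222, 0.686688)  len=1.0477
  (v9,v12,v13) [+--] → (-0.6565, 1.61222, 0.686688)–(-0.6565, 1.48164, 0.8)  len=0.1729
  (v9,v13,v10) [+-+] → (-0.6565, 1.48164, 0.8)–(-0.6565, 0.863257, 0.263408)  len=0.8187
  (v10,v13,v14) [+--] → (-0.6565, 0.863257, 0.263408)–(-0.6565, 0.559724, 0)  len=0.4019
  (v10,v14,v11) [+-+] → (-0.6565, 0.559724, 0)–(-0.6565, 0.941575, -0.331347)  len=0.5056
  (v11,v14,v15) [+--] → (-0.6565, 0.941575, -0.331347)–(-0.6565, 1.48164, -0.8)  len=0.7151
  (v11,v15,v8) [+-+] → (-0.6565, 1.48164, -0.8)–(-0.6565, 2.31954, -0.0728579)  len=1.1094
  (v8,v15,v12) [+--] → (-0.6565, 2.31954, -0.0728579)–(-0.6565, 2.4035, 0)  len=0.1112
  (v16,v20,v17) [-+-] → (-0.6565, -2.4035, 0)–(-0.6565, -2.31954, 0.0728579)  len=0.1112
  (v17,v20,v21) [-++] → (-0.6565, -2.31954, 0.0728579)–(-0.6565, -1.48164, 0.8)  len=1.1094
  (v17,v21,v18) [-+-] → (-0.6565, -1.48164, 0.8)–(-0.6565, -0.941575, 0.331347)  len=0.7151
  (v18,v21,v22) [-++] → (-0.6565, -0.941575, 0.331347)–(-0.6565, -0.559724, 0)  len=0.5056
  (v18,v22,v19) [-+-] → (-0.6565, -0.559724, 0)–(-0.6565, -0.863257, -0.263408)  len=0.4019
  (v19,v22,v23) [-++] → (-0.6565, -0.863257, -0.263408)–(-0.6565, -1.48164, -0.8)  len=0.8187
  (v19,v23,v16) [-+-] → (-0.6565, -1.48164, -0.8)–(-0.6565, -1.61222, -0.686688)  len=0.1729
  (v16,v23,v20) [-++] → (-0.6565, -1.61222, -0.686688)–(-0.6565, -2.4035, 0)  len=1.0477

Chained into 2 loop(s):
  loop 1: 8 segments, perimeter = 4.8824
  loop 2: 8 segments, perimeter = 4.8824
Total perimeter = 9.765

loops=2 perimeter=9.765


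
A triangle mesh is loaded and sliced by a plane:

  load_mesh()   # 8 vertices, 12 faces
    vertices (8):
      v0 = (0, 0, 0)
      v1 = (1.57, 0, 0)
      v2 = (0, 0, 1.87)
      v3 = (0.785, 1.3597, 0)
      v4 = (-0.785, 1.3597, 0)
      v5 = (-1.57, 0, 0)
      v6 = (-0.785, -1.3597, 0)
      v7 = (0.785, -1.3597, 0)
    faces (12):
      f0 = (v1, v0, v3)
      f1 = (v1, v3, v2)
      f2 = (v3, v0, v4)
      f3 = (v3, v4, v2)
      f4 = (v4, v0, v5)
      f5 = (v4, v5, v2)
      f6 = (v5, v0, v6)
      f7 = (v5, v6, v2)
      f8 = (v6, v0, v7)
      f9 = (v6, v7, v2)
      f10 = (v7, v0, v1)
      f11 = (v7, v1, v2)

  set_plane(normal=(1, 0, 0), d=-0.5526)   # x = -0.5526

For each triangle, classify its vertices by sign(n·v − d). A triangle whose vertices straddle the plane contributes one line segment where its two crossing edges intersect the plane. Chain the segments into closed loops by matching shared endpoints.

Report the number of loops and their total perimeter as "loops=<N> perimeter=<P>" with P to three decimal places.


loops=1 perimeter=6.412

Straddling triangles (8 of 12):
  (v3,v0,v4) [++-] → (-0.5526, 0.95716, 0)–(-0.5526, 1.3597, 0)  len=0.4025
  (v3,v4,v2) [+-+] → (-0.5526, 1.3597, 0)–(-0.5526, 0.95716, 0.553615)  len=0.6845
  (v4,v0,v5) [-+-] → (-0.5526, 0.95716, 0)–(-0.5526, 0, 0)  len=0.9572
  (v4,v5,v2) [--+] → (-0.5526, 0, 1.21181)–(-0.5526, 0.95716, 0.553615)  len=1.1616
  (v5,v0,v6) [-+-] → (-0.5526, 0, 0)–(-0.5526, -0.95716, 0)  len=0.9572
  (v5,v6,v2) [--+] → (-0.5526, -0.95716, 0.553615)–(-0.5526, 0, 1.21181)  len=1.1616
  (v6,v0,v7) [-++] → (-0.5526, -0.95716, 0)–(-0.5526, -1.3597, 0)  len=0.4025
  (v6,v7,v2) [-++] → (-0.5526, -1.3597, 0)–(-0.5526, -0.95716, 0.553615)  len=0.6845

Chained into 1 loop(s):
  loop 1: 8 segments, perimeter = 6.4116
Total perimeter = 6.412


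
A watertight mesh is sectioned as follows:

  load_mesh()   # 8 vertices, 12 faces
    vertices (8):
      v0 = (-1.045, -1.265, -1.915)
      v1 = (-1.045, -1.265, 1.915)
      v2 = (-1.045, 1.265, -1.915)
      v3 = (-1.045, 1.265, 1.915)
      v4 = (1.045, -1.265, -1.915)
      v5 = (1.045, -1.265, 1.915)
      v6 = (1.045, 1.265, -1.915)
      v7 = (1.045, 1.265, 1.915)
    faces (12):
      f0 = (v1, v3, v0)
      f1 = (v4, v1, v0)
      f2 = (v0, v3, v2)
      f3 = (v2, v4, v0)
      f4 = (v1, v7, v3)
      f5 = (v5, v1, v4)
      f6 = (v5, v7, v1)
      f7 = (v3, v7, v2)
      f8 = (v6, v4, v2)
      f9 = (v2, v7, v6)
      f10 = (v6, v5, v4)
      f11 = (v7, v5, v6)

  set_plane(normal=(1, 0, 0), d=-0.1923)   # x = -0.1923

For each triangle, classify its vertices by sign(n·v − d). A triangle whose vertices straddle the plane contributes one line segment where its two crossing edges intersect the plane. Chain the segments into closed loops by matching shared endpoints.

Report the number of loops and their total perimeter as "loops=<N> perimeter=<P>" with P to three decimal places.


Straddling triangles (8 of 12):
  (v4,v1,v0) [+--] → (-0.1923, -1.265, 0.352397)–(-0.1923, -1.265, -1.915)  len=2.2674
  (v2,v4,v0) [-+-] → (-0.1923, 0.232784, -1.915)–(-0.1923, -1.265, -1.915)  len=1.4978
  (v1,v7,v3) [-+-] → (-0.1923, -0.232784, 1.915)–(-0.1923, 1.265, 1.915)  len=1.4978
  (v5,v1,v4) [+-+] → (-0.1923, -1.265, 1.915)–(-0.1923, -1.265, 0.352397)  len=1.5626
  (v5,v7,v1) [++-] → (-0.1923, -0.232784, 1.915)–(-0.1923, -1.265, 1.915)  len=1.0322
  (v3,v7,v2) [-+-] → (-0.1923, 1.265, 1.915)–(-0.1923, 1.265, -0.352397)  len=2.2674
  (v6,v4,v2) [++-] → (-0.1923, 0.232784, -1.915)–(-0.1923, 1.265, -1.915)  len=1.0322
  (v2,v7,v6) [-++] → (-0.1923, 1.265, -0.352397)–(-0.1923, 1.265, -1.915)  len=1.5626

Chained into 1 loop(s):
  loop 1: 8 segments, perimeter = 12.7200
Total perimeter = 12.720

loops=1 perimeter=12.720


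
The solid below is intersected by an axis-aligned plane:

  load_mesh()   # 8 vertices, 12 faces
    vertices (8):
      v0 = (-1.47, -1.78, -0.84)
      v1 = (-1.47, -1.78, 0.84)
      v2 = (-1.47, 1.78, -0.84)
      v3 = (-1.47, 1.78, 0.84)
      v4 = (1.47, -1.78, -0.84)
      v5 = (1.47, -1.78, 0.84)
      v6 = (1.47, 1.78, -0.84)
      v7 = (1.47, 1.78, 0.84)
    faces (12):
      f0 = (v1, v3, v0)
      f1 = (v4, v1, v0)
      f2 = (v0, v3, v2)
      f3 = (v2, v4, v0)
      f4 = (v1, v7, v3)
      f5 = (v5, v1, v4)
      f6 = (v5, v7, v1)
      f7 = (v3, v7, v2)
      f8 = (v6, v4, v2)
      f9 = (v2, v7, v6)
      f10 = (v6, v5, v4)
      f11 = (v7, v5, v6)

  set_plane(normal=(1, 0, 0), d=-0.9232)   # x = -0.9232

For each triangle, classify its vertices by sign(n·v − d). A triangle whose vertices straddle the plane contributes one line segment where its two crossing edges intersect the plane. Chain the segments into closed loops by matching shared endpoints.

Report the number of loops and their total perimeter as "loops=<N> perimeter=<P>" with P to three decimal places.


Straddling triangles (8 of 12):
  (v4,v1,v0) [+--] → (-0.9232, -1.78, 0.527543)–(-0.9232, -1.78, -0.84)  len=1.3675
  (v2,v4,v0) [-+-] → (-0.9232, 1.11789, -0.84)–(-0.9232, -1.78, -0.84)  len=2.8979
  (v1,v7,v3) [-+-] → (-0.9232, -1.11789, 0.84)–(-0.9232, 1.78, 0.84)  len=2.8979
  (v5,v1,v4) [+-+] → (-0.9232, -1.78, 0.84)–(-0.9232, -1.78, 0.527543)  len=0.3125
  (v5,v7,v1) [++-] → (-0.9232, -1.11789, 0.84)–(-0.9232, -1.78, 0.84)  len=0.6621
  (v3,v7,v2) [-+-] → (-0.9232, 1.78, 0.84)–(-0.9232, 1.78, -0.527543)  len=1.3675
  (v6,v4,v2) [++-] → (-0.9232, 1.11789, -0.84)–(-0.9232, 1.78, -0.84)  len=0.6621
  (v2,v7,v6) [-++] → (-0.9232, 1.78, -0.527543)–(-0.9232, 1.78, -0.84)  len=0.3125

Chained into 1 loop(s):
  loop 1: 8 segments, perimeter = 10.4800
Total perimeter = 10.480

loops=1 perimeter=10.480


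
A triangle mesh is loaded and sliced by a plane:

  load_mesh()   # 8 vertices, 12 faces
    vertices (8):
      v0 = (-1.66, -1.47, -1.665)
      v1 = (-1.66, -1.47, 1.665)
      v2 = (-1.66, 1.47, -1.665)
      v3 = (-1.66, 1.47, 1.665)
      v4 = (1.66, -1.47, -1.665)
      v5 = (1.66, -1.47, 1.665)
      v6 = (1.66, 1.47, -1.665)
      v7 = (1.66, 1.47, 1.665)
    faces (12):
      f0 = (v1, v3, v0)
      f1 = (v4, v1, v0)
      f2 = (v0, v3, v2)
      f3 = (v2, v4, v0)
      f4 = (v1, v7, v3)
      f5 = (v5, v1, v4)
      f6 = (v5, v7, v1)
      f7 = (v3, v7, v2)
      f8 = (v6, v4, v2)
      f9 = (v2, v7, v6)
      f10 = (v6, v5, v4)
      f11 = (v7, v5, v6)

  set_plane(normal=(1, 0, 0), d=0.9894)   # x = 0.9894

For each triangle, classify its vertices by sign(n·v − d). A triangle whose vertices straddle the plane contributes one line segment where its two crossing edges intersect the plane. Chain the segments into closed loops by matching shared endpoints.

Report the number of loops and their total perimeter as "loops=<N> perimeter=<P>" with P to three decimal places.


Straddling triangles (8 of 12):
  (v4,v1,v0) [+--] → (0.9894, -1.47, -0.99238)–(0.9894, -1.47, -1.665)  len=0.6726
  (v2,v4,v0) [-+-] → (0.9894, -0.876155, -1.665)–(0.9894, -1.47, -1.665)  len=0.5938
  (v1,v7,v3) [-+-] → (0.9894, 0.876155, 1.665)–(0.9894, 1.47, 1.665)  len=0.5938
  (v5,v1,v4) [+-+] → (0.9894, -1.47, 1.665)–(0.9894, -1.47, -0.99238)  len=2.6574
  (v5,v7,v1) [++-] → (0.9894, 0.876155, 1.665)–(0.9894, -1.47, 1.665)  len=2.3462
  (v3,v7,v2) [-+-] → (0.9894, 1.47, 1.665)–(0.9894, 1.47, 0.99238)  len=0.6726
  (v6,v4,v2) [++-] → (0.9894, -0.876155, -1.665)–(0.9894, 1.47, -1.665)  len=2.3462
  (v2,v7,v6) [-++] → (0.9894, 1.47, 0.99238)–(0.9894, 1.47, -1.665)  len=2.6574

Chained into 1 loop(s):
  loop 1: 8 segments, perimeter = 12.5400
Total perimeter = 12.540

loops=1 perimeter=12.540


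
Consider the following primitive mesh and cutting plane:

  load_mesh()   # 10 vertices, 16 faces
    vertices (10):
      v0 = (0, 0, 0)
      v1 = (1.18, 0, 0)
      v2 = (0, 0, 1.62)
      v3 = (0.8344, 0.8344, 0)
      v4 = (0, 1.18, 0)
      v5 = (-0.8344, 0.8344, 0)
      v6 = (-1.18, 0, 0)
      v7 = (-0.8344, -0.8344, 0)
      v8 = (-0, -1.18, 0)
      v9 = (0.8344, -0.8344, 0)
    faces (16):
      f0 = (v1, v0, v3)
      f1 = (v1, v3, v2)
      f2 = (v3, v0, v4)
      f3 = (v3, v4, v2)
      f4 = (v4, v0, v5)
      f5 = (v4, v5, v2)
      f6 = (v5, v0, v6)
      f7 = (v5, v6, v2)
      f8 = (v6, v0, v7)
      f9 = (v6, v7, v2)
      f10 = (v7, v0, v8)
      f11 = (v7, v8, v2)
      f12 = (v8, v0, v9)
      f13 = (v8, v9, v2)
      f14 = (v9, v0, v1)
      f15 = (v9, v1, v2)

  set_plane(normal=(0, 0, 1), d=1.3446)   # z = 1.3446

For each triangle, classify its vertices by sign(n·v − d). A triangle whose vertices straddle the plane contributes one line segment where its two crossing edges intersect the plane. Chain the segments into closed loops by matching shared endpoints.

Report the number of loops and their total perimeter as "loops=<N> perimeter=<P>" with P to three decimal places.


Straddling triangles (8 of 16):
  (v1,v3,v2) [--+] → (0.141848, 0.141848, 1.3446)–(0.2006, 0, 1.3446)  len=0.1535
  (v3,v4,v2) [--+] → (0, 0.2006, 1.3446)–(0.141848, 0.141848, 1.3446)  len=0.1535
  (v4,v5,v2) [--+] → (-0.141848, 0.141848, 1.3446)–(0, 0.2006, 1.3446)  len=0.1535
  (v5,v6,v2) [--+] → (-0.2006, 0, 1.3446)–(-0.141848, 0.141848, 1.3446)  len=0.1535
  (v6,v7,v2) [--+] → (-0.141848, -0.141848, 1.3446)–(-0.2006, 0, 1.3446)  len=0.1535
  (v7,v8,v2) [--+] → (0, -0.2006, 1.3446)–(-0.141848, -0.141848, 1.3446)  len=0.1535
  (v8,v9,v2) [--+] → (0.141848, -0.141848, 1.3446)–(0, -0.2006, 1.3446)  len=0.1535
  (v9,v1,v2) [--+] → (0.2006, 0, 1.3446)–(0.141848, -0.141848, 1.3446)  len=0.1535

Chained into 1 loop(s):
  loop 1: 8 segments, perimeter = 1.2283
Total perimeter = 1.228

loops=1 perimeter=1.228


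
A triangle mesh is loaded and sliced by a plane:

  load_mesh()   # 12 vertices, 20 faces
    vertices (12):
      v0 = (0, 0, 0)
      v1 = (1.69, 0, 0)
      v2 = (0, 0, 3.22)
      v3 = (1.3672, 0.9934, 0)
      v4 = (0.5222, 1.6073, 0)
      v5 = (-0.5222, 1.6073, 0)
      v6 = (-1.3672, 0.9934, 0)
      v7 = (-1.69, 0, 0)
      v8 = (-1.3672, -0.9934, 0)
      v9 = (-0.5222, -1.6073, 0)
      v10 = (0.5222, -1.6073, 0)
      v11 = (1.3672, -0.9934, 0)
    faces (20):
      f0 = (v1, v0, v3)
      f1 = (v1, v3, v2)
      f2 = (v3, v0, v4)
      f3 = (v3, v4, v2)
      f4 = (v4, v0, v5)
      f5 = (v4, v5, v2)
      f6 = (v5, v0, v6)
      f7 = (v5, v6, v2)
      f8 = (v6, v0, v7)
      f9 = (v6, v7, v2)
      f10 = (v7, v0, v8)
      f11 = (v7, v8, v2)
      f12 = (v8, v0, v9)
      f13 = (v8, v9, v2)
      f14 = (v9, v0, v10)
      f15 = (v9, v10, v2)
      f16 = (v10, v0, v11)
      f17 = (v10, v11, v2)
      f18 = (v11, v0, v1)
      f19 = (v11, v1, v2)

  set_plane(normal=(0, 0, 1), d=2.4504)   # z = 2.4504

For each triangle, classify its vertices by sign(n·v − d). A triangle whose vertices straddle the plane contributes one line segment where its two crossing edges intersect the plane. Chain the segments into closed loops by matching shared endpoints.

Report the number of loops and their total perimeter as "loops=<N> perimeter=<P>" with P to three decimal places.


loops=1 perimeter=2.496

Straddling triangles (10 of 20):
  (v1,v3,v2) [--+] → (0.326769, 0.237429, 2.4504)–(0.40392, 0, 2.4504)  len=0.2496
  (v3,v4,v2) [--+] → (0.124809, 0.384155, 2.4504)–(0.326769, 0.237429, 2.4504)  len=0.2496
  (v4,v5,v2) [--+] → (-0.124809, 0.384155, 2.4504)–(0.124809, 0.384155, 2.4504)  len=0.2496
  (v5,v6,v2) [--+] → (-0.326769, 0.237429, 2.4504)–(-0.124809, 0.384155, 2.4504)  len=0.2496
  (v6,v7,v2) [--+] → (-0.40392, 0, 2.4504)–(-0.326769, 0.237429, 2.4504)  len=0.2496
  (v7,v8,v2) [--+] → (-0.326769, -0.237429, 2.4504)–(-0.40392, 0, 2.4504)  len=0.2496
  (v8,v9,v2) [--+] → (-0.124809, -0.384155, 2.4504)–(-0.326769, -0.237429, 2.4504)  len=0.2496
  (v9,v10,v2) [--+] → (0.124809, -0.384155, 2.4504)–(-0.124809, -0.384155, 2.4504)  len=0.2496
  (v10,v11,v2) [--+] → (0.326769, -0.237429, 2.4504)–(0.124809, -0.384155, 2.4504)  len=0.2496
  (v11,v1,v2) [--+] → (0.40392, 0, 2.4504)–(0.326769, -0.237429, 2.4504)  len=0.2496

Chained into 1 loop(s):
  loop 1: 10 segments, perimeter = 2.4964
Total perimeter = 2.496


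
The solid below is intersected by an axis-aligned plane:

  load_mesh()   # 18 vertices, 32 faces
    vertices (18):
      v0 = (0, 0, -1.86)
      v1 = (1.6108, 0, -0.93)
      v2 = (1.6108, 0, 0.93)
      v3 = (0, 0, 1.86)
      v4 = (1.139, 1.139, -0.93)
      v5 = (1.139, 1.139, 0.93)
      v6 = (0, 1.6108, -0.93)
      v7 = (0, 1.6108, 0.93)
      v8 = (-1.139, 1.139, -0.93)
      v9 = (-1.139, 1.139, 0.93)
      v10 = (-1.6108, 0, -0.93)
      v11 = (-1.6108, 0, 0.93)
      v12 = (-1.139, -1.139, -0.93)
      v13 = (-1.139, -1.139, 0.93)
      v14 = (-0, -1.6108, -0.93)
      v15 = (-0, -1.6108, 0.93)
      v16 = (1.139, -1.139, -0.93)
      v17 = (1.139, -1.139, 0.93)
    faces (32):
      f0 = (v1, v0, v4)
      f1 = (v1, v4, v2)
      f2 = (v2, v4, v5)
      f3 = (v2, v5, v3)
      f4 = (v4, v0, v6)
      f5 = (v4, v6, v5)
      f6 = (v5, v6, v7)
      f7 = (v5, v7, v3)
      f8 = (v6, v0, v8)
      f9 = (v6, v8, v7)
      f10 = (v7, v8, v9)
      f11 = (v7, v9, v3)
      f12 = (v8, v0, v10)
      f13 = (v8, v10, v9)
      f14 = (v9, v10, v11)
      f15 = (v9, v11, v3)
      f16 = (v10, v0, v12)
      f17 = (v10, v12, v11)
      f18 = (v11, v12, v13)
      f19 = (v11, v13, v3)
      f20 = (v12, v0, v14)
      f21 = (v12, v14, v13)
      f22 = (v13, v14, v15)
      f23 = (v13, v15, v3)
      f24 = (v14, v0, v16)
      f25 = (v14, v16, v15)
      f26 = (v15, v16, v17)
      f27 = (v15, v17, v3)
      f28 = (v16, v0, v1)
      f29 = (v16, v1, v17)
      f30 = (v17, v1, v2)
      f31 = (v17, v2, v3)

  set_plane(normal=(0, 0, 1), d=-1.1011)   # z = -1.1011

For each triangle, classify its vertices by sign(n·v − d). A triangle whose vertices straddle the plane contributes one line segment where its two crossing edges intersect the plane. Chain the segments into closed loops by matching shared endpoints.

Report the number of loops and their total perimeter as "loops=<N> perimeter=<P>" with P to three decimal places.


loops=1 perimeter=8.048

Straddling triangles (8 of 32):
  (v1,v0,v4) [+-+] → (1.31445, 0, -1.1011)–(0.929448, 0.929448, -1.1011)  len=1.0060
  (v4,v0,v6) [+-+] → (0.929448, 0.929448, -1.1011)–(0, 1.31445, -1.1011)  len=1.0060
  (v6,v0,v8) [+-+] → (0, 1.31445, -1.1011)–(-0.929448, 0.929448, -1.1011)  len=1.0060
  (v8,v0,v10) [+-+] → (-0.929448, 0.929448, -1.1011)–(-1.31445, 0, -1.1011)  len=1.0060
  (v10,v0,v12) [+-+] → (-1.31445, 0, -1.1011)–(-0.929448, -0.929448, -1.1011)  len=1.0060
  (v12,v0,v14) [+-+] → (-0.929448, -0.929448, -1.1011)–(0, -1.31445, -1.1011)  len=1.0060
  (v14,v0,v16) [+-+] → (0, -1.31445, -1.1011)–(0.929448, -0.929448, -1.1011)  len=1.0060
  (v16,v0,v1) [+-+] → (0.929448, -0.929448, -1.1011)–(1.31445, 0, -1.1011)  len=1.0060

Chained into 1 loop(s):
  loop 1: 8 segments, perimeter = 8.0482
Total perimeter = 8.048


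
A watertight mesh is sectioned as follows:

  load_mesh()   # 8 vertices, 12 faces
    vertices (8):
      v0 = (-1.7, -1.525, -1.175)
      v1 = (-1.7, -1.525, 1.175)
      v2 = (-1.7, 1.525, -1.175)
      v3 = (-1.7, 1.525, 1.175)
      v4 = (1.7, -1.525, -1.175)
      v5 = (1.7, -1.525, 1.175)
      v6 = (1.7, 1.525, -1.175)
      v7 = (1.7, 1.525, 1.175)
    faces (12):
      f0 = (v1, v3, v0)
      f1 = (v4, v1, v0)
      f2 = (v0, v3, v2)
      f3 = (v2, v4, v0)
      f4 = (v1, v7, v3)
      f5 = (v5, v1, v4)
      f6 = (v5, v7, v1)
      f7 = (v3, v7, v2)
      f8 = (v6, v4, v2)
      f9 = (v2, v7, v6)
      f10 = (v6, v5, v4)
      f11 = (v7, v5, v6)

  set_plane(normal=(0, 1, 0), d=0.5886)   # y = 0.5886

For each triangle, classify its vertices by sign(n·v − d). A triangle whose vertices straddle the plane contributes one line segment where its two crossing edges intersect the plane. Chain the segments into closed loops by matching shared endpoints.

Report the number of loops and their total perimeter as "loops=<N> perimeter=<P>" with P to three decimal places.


Straddling triangles (8 of 12):
  (v1,v3,v0) [-+-] → (-1.7, 0.5886, 1.175)–(-1.7, 0.5886, 0.453511)  len=0.7215
  (v0,v3,v2) [-++] → (-1.7, 0.5886, 0.453511)–(-1.7, 0.5886, -1.175)  len=1.6285
  (v2,v4,v0) [+--] → (-0.656144, 0.5886, -1.175)–(-1.7, 0.5886, -1.175)  len=1.0439
  (v1,v7,v3) [-++] → (0.656144, 0.5886, 1.175)–(-1.7, 0.5886, 1.175)  len=2.3561
  (v5,v7,v1) [-+-] → (1.7, 0.5886, 1.175)–(0.656144, 0.5886, 1.175)  len=1.0439
  (v6,v4,v2) [+-+] → (1.7, 0.5886, -1.175)–(-0.656144, 0.5886, -1.175)  len=2.3561
  (v6,v5,v4) [+--] → (1.7, 0.5886, -0.453511)–(1.7, 0.5886, -1.175)  len=0.7215
  (v7,v5,v6) [+-+] → (1.7, 0.5886, 1.175)–(1.7, 0.5886, -0.453511)  len=1.6285

Chained into 1 loop(s):
  loop 1: 8 segments, perimeter = 11.5000
Total perimeter = 11.500

loops=1 perimeter=11.500
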